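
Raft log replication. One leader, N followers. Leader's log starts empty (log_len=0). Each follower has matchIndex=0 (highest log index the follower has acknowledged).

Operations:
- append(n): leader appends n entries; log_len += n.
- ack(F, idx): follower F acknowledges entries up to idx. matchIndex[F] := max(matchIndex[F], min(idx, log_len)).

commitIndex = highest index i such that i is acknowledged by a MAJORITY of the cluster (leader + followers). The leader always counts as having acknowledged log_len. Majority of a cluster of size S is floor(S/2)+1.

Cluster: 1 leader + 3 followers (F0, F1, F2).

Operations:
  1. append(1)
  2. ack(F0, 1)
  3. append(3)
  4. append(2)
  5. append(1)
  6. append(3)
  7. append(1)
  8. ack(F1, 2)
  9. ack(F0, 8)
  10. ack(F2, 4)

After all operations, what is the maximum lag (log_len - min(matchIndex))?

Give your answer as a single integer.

Op 1: append 1 -> log_len=1
Op 2: F0 acks idx 1 -> match: F0=1 F1=0 F2=0; commitIndex=0
Op 3: append 3 -> log_len=4
Op 4: append 2 -> log_len=6
Op 5: append 1 -> log_len=7
Op 6: append 3 -> log_len=10
Op 7: append 1 -> log_len=11
Op 8: F1 acks idx 2 -> match: F0=1 F1=2 F2=0; commitIndex=1
Op 9: F0 acks idx 8 -> match: F0=8 F1=2 F2=0; commitIndex=2
Op 10: F2 acks idx 4 -> match: F0=8 F1=2 F2=4; commitIndex=4

Answer: 9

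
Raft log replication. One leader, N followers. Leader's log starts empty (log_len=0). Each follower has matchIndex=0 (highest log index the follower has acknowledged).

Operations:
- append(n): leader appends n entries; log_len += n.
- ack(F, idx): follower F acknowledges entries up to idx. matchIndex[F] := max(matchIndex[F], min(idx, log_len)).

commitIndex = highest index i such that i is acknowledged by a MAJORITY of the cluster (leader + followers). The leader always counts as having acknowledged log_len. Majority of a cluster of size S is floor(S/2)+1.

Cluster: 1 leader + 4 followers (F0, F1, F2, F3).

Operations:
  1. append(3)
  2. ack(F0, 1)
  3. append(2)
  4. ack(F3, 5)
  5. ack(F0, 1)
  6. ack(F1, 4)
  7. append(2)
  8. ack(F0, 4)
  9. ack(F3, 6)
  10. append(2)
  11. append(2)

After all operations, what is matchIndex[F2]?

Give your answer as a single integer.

Op 1: append 3 -> log_len=3
Op 2: F0 acks idx 1 -> match: F0=1 F1=0 F2=0 F3=0; commitIndex=0
Op 3: append 2 -> log_len=5
Op 4: F3 acks idx 5 -> match: F0=1 F1=0 F2=0 F3=5; commitIndex=1
Op 5: F0 acks idx 1 -> match: F0=1 F1=0 F2=0 F3=5; commitIndex=1
Op 6: F1 acks idx 4 -> match: F0=1 F1=4 F2=0 F3=5; commitIndex=4
Op 7: append 2 -> log_len=7
Op 8: F0 acks idx 4 -> match: F0=4 F1=4 F2=0 F3=5; commitIndex=4
Op 9: F3 acks idx 6 -> match: F0=4 F1=4 F2=0 F3=6; commitIndex=4
Op 10: append 2 -> log_len=9
Op 11: append 2 -> log_len=11

Answer: 0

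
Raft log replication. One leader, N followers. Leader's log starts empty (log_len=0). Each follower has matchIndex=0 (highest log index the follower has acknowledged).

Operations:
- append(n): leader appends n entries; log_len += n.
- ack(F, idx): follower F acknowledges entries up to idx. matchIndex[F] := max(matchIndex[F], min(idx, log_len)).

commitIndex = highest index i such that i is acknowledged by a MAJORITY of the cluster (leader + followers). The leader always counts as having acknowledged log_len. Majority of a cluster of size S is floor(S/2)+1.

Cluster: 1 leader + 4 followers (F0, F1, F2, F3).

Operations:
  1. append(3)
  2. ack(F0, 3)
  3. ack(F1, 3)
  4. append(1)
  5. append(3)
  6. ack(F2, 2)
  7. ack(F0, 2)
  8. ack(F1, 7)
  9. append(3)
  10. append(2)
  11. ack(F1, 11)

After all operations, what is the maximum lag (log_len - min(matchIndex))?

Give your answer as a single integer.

Answer: 12

Derivation:
Op 1: append 3 -> log_len=3
Op 2: F0 acks idx 3 -> match: F0=3 F1=0 F2=0 F3=0; commitIndex=0
Op 3: F1 acks idx 3 -> match: F0=3 F1=3 F2=0 F3=0; commitIndex=3
Op 4: append 1 -> log_len=4
Op 5: append 3 -> log_len=7
Op 6: F2 acks idx 2 -> match: F0=3 F1=3 F2=2 F3=0; commitIndex=3
Op 7: F0 acks idx 2 -> match: F0=3 F1=3 F2=2 F3=0; commitIndex=3
Op 8: F1 acks idx 7 -> match: F0=3 F1=7 F2=2 F3=0; commitIndex=3
Op 9: append 3 -> log_len=10
Op 10: append 2 -> log_len=12
Op 11: F1 acks idx 11 -> match: F0=3 F1=11 F2=2 F3=0; commitIndex=3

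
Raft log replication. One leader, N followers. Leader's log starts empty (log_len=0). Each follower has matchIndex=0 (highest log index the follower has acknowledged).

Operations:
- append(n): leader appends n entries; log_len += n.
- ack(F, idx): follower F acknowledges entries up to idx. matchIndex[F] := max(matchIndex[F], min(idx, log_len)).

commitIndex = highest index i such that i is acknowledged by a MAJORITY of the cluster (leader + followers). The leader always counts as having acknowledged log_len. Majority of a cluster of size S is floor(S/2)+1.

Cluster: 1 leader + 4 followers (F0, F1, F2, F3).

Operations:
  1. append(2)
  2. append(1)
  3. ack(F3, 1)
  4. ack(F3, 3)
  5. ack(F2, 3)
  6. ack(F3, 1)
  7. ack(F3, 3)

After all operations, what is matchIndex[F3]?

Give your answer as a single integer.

Answer: 3

Derivation:
Op 1: append 2 -> log_len=2
Op 2: append 1 -> log_len=3
Op 3: F3 acks idx 1 -> match: F0=0 F1=0 F2=0 F3=1; commitIndex=0
Op 4: F3 acks idx 3 -> match: F0=0 F1=0 F2=0 F3=3; commitIndex=0
Op 5: F2 acks idx 3 -> match: F0=0 F1=0 F2=3 F3=3; commitIndex=3
Op 6: F3 acks idx 1 -> match: F0=0 F1=0 F2=3 F3=3; commitIndex=3
Op 7: F3 acks idx 3 -> match: F0=0 F1=0 F2=3 F3=3; commitIndex=3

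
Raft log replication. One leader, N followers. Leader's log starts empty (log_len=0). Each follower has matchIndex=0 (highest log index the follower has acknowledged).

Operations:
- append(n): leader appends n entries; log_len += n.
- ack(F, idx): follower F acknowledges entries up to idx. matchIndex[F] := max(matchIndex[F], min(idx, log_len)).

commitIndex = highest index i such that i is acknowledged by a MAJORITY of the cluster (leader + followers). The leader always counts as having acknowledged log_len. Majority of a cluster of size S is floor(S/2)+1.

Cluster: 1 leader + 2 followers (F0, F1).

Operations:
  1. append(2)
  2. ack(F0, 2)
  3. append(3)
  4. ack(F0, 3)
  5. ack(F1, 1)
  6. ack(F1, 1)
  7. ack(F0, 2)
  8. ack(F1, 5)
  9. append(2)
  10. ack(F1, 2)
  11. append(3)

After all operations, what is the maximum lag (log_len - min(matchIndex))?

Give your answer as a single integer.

Answer: 7

Derivation:
Op 1: append 2 -> log_len=2
Op 2: F0 acks idx 2 -> match: F0=2 F1=0; commitIndex=2
Op 3: append 3 -> log_len=5
Op 4: F0 acks idx 3 -> match: F0=3 F1=0; commitIndex=3
Op 5: F1 acks idx 1 -> match: F0=3 F1=1; commitIndex=3
Op 6: F1 acks idx 1 -> match: F0=3 F1=1; commitIndex=3
Op 7: F0 acks idx 2 -> match: F0=3 F1=1; commitIndex=3
Op 8: F1 acks idx 5 -> match: F0=3 F1=5; commitIndex=5
Op 9: append 2 -> log_len=7
Op 10: F1 acks idx 2 -> match: F0=3 F1=5; commitIndex=5
Op 11: append 3 -> log_len=10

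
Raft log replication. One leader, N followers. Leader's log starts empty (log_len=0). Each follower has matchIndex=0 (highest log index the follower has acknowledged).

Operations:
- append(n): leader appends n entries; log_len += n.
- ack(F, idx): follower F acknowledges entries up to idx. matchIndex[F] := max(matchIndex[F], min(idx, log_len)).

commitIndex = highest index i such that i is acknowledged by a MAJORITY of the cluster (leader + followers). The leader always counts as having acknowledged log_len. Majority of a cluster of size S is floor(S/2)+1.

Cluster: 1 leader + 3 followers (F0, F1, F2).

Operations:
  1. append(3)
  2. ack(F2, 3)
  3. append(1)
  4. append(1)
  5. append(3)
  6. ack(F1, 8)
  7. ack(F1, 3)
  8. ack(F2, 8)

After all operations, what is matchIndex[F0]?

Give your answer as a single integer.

Answer: 0

Derivation:
Op 1: append 3 -> log_len=3
Op 2: F2 acks idx 3 -> match: F0=0 F1=0 F2=3; commitIndex=0
Op 3: append 1 -> log_len=4
Op 4: append 1 -> log_len=5
Op 5: append 3 -> log_len=8
Op 6: F1 acks idx 8 -> match: F0=0 F1=8 F2=3; commitIndex=3
Op 7: F1 acks idx 3 -> match: F0=0 F1=8 F2=3; commitIndex=3
Op 8: F2 acks idx 8 -> match: F0=0 F1=8 F2=8; commitIndex=8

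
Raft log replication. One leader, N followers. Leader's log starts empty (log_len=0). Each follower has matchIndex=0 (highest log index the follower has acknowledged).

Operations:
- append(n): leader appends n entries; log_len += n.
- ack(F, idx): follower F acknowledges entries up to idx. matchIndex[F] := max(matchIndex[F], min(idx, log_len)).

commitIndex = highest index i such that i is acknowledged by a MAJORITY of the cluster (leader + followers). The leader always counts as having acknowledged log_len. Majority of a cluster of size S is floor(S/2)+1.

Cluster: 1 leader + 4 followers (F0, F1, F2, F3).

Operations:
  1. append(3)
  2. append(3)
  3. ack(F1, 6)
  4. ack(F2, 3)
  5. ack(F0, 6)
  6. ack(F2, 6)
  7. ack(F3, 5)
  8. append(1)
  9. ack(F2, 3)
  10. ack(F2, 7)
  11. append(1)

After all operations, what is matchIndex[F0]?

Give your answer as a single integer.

Op 1: append 3 -> log_len=3
Op 2: append 3 -> log_len=6
Op 3: F1 acks idx 6 -> match: F0=0 F1=6 F2=0 F3=0; commitIndex=0
Op 4: F2 acks idx 3 -> match: F0=0 F1=6 F2=3 F3=0; commitIndex=3
Op 5: F0 acks idx 6 -> match: F0=6 F1=6 F2=3 F3=0; commitIndex=6
Op 6: F2 acks idx 6 -> match: F0=6 F1=6 F2=6 F3=0; commitIndex=6
Op 7: F3 acks idx 5 -> match: F0=6 F1=6 F2=6 F3=5; commitIndex=6
Op 8: append 1 -> log_len=7
Op 9: F2 acks idx 3 -> match: F0=6 F1=6 F2=6 F3=5; commitIndex=6
Op 10: F2 acks idx 7 -> match: F0=6 F1=6 F2=7 F3=5; commitIndex=6
Op 11: append 1 -> log_len=8

Answer: 6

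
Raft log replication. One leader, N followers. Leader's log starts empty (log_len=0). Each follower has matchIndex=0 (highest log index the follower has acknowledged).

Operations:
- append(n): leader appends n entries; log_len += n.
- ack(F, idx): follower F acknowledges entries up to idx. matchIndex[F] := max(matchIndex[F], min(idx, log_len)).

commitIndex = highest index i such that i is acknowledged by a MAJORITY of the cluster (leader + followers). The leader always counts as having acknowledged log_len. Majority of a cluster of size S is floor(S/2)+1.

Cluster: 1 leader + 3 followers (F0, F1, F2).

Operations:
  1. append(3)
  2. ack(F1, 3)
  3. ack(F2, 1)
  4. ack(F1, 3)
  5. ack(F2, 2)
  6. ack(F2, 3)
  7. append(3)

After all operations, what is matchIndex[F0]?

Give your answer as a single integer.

Op 1: append 3 -> log_len=3
Op 2: F1 acks idx 3 -> match: F0=0 F1=3 F2=0; commitIndex=0
Op 3: F2 acks idx 1 -> match: F0=0 F1=3 F2=1; commitIndex=1
Op 4: F1 acks idx 3 -> match: F0=0 F1=3 F2=1; commitIndex=1
Op 5: F2 acks idx 2 -> match: F0=0 F1=3 F2=2; commitIndex=2
Op 6: F2 acks idx 3 -> match: F0=0 F1=3 F2=3; commitIndex=3
Op 7: append 3 -> log_len=6

Answer: 0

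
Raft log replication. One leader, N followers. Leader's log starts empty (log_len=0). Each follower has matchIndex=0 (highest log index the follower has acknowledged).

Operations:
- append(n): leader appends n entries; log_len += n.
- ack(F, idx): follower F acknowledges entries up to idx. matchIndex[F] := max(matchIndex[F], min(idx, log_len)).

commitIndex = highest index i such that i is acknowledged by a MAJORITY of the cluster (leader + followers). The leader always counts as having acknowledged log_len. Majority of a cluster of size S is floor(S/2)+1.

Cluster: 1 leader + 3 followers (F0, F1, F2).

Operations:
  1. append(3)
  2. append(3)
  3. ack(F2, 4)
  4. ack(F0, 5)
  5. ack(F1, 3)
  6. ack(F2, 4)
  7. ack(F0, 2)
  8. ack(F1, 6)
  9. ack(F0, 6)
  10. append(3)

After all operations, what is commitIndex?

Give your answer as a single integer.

Answer: 6

Derivation:
Op 1: append 3 -> log_len=3
Op 2: append 3 -> log_len=6
Op 3: F2 acks idx 4 -> match: F0=0 F1=0 F2=4; commitIndex=0
Op 4: F0 acks idx 5 -> match: F0=5 F1=0 F2=4; commitIndex=4
Op 5: F1 acks idx 3 -> match: F0=5 F1=3 F2=4; commitIndex=4
Op 6: F2 acks idx 4 -> match: F0=5 F1=3 F2=4; commitIndex=4
Op 7: F0 acks idx 2 -> match: F0=5 F1=3 F2=4; commitIndex=4
Op 8: F1 acks idx 6 -> match: F0=5 F1=6 F2=4; commitIndex=5
Op 9: F0 acks idx 6 -> match: F0=6 F1=6 F2=4; commitIndex=6
Op 10: append 3 -> log_len=9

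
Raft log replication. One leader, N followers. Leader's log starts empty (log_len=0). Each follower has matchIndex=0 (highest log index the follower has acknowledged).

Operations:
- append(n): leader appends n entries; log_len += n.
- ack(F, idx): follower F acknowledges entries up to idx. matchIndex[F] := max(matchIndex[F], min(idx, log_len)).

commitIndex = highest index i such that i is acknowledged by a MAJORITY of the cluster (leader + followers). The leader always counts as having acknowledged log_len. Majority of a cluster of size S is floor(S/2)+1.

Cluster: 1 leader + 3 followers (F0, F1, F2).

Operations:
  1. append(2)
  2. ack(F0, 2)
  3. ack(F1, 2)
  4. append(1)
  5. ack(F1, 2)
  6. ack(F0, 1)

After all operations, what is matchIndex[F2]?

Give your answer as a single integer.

Answer: 0

Derivation:
Op 1: append 2 -> log_len=2
Op 2: F0 acks idx 2 -> match: F0=2 F1=0 F2=0; commitIndex=0
Op 3: F1 acks idx 2 -> match: F0=2 F1=2 F2=0; commitIndex=2
Op 4: append 1 -> log_len=3
Op 5: F1 acks idx 2 -> match: F0=2 F1=2 F2=0; commitIndex=2
Op 6: F0 acks idx 1 -> match: F0=2 F1=2 F2=0; commitIndex=2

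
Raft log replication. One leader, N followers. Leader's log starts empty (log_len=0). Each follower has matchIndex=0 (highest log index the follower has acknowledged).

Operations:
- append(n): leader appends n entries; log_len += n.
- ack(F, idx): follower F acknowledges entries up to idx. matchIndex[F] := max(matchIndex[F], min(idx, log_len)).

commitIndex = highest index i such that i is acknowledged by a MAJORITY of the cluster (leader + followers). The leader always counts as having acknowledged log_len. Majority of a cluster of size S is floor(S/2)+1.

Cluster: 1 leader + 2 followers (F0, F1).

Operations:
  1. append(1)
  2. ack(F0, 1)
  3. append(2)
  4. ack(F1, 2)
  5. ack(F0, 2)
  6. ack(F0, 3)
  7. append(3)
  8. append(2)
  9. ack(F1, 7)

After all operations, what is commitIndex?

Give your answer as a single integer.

Answer: 7

Derivation:
Op 1: append 1 -> log_len=1
Op 2: F0 acks idx 1 -> match: F0=1 F1=0; commitIndex=1
Op 3: append 2 -> log_len=3
Op 4: F1 acks idx 2 -> match: F0=1 F1=2; commitIndex=2
Op 5: F0 acks idx 2 -> match: F0=2 F1=2; commitIndex=2
Op 6: F0 acks idx 3 -> match: F0=3 F1=2; commitIndex=3
Op 7: append 3 -> log_len=6
Op 8: append 2 -> log_len=8
Op 9: F1 acks idx 7 -> match: F0=3 F1=7; commitIndex=7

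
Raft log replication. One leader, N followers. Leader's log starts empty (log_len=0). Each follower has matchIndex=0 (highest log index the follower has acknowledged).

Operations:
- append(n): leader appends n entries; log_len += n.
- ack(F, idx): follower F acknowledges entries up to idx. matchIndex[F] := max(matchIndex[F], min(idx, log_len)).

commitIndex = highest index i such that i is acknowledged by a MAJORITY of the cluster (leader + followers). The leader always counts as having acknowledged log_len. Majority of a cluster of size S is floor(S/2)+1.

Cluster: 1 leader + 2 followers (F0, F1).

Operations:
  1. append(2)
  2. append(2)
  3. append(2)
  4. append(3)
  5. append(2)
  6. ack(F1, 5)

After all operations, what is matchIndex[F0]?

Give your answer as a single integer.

Answer: 0

Derivation:
Op 1: append 2 -> log_len=2
Op 2: append 2 -> log_len=4
Op 3: append 2 -> log_len=6
Op 4: append 3 -> log_len=9
Op 5: append 2 -> log_len=11
Op 6: F1 acks idx 5 -> match: F0=0 F1=5; commitIndex=5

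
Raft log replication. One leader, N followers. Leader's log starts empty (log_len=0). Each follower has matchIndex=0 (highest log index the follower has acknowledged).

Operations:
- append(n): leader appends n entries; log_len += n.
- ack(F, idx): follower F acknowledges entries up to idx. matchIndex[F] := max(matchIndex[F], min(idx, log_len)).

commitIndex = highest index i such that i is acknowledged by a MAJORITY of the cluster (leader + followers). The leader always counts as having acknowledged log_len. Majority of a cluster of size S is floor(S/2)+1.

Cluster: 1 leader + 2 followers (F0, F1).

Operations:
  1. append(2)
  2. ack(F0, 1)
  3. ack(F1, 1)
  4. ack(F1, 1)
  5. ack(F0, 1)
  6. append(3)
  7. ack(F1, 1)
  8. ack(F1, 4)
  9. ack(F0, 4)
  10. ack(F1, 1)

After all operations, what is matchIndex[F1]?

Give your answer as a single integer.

Op 1: append 2 -> log_len=2
Op 2: F0 acks idx 1 -> match: F0=1 F1=0; commitIndex=1
Op 3: F1 acks idx 1 -> match: F0=1 F1=1; commitIndex=1
Op 4: F1 acks idx 1 -> match: F0=1 F1=1; commitIndex=1
Op 5: F0 acks idx 1 -> match: F0=1 F1=1; commitIndex=1
Op 6: append 3 -> log_len=5
Op 7: F1 acks idx 1 -> match: F0=1 F1=1; commitIndex=1
Op 8: F1 acks idx 4 -> match: F0=1 F1=4; commitIndex=4
Op 9: F0 acks idx 4 -> match: F0=4 F1=4; commitIndex=4
Op 10: F1 acks idx 1 -> match: F0=4 F1=4; commitIndex=4

Answer: 4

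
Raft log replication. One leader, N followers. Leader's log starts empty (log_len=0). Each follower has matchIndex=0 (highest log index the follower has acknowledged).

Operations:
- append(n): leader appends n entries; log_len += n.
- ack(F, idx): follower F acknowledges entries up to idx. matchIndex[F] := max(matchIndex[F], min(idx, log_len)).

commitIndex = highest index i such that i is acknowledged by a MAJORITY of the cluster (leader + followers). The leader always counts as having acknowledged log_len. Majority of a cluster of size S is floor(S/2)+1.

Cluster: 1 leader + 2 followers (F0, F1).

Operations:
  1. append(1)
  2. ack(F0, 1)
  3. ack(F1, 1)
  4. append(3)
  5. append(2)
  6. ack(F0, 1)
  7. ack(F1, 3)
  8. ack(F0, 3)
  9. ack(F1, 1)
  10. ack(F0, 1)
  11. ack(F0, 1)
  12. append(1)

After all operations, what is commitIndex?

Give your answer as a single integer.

Op 1: append 1 -> log_len=1
Op 2: F0 acks idx 1 -> match: F0=1 F1=0; commitIndex=1
Op 3: F1 acks idx 1 -> match: F0=1 F1=1; commitIndex=1
Op 4: append 3 -> log_len=4
Op 5: append 2 -> log_len=6
Op 6: F0 acks idx 1 -> match: F0=1 F1=1; commitIndex=1
Op 7: F1 acks idx 3 -> match: F0=1 F1=3; commitIndex=3
Op 8: F0 acks idx 3 -> match: F0=3 F1=3; commitIndex=3
Op 9: F1 acks idx 1 -> match: F0=3 F1=3; commitIndex=3
Op 10: F0 acks idx 1 -> match: F0=3 F1=3; commitIndex=3
Op 11: F0 acks idx 1 -> match: F0=3 F1=3; commitIndex=3
Op 12: append 1 -> log_len=7

Answer: 3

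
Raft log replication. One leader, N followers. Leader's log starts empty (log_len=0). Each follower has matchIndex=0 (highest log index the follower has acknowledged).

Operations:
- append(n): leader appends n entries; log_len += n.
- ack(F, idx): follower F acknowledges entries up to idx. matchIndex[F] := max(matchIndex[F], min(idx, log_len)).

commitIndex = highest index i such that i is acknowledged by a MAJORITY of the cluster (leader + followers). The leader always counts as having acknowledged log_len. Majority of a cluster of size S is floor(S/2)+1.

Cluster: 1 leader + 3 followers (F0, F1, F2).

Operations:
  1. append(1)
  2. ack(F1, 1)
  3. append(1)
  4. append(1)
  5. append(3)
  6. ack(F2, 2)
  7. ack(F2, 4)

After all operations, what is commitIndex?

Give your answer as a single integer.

Answer: 1

Derivation:
Op 1: append 1 -> log_len=1
Op 2: F1 acks idx 1 -> match: F0=0 F1=1 F2=0; commitIndex=0
Op 3: append 1 -> log_len=2
Op 4: append 1 -> log_len=3
Op 5: append 3 -> log_len=6
Op 6: F2 acks idx 2 -> match: F0=0 F1=1 F2=2; commitIndex=1
Op 7: F2 acks idx 4 -> match: F0=0 F1=1 F2=4; commitIndex=1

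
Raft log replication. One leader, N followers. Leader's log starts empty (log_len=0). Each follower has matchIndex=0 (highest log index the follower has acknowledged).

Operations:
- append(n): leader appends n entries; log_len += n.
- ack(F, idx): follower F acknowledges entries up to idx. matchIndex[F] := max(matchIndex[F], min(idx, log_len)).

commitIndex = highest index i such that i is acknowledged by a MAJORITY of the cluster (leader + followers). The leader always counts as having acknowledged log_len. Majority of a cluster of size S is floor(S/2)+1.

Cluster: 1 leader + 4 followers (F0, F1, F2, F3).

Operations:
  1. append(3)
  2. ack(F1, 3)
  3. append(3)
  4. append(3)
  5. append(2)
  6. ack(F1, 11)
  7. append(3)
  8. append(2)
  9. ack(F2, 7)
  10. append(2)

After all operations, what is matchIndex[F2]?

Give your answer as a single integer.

Op 1: append 3 -> log_len=3
Op 2: F1 acks idx 3 -> match: F0=0 F1=3 F2=0 F3=0; commitIndex=0
Op 3: append 3 -> log_len=6
Op 4: append 3 -> log_len=9
Op 5: append 2 -> log_len=11
Op 6: F1 acks idx 11 -> match: F0=0 F1=11 F2=0 F3=0; commitIndex=0
Op 7: append 3 -> log_len=14
Op 8: append 2 -> log_len=16
Op 9: F2 acks idx 7 -> match: F0=0 F1=11 F2=7 F3=0; commitIndex=7
Op 10: append 2 -> log_len=18

Answer: 7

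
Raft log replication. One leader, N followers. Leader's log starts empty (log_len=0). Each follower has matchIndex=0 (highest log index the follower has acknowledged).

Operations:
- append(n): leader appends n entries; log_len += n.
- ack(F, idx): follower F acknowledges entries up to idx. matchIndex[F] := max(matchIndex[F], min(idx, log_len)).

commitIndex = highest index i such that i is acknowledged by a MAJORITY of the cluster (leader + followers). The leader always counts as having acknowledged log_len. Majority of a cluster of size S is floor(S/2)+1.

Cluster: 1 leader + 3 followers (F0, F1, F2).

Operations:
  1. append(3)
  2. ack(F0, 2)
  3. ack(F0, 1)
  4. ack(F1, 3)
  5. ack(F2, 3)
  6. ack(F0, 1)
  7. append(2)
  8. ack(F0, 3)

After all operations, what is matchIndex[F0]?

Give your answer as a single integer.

Op 1: append 3 -> log_len=3
Op 2: F0 acks idx 2 -> match: F0=2 F1=0 F2=0; commitIndex=0
Op 3: F0 acks idx 1 -> match: F0=2 F1=0 F2=0; commitIndex=0
Op 4: F1 acks idx 3 -> match: F0=2 F1=3 F2=0; commitIndex=2
Op 5: F2 acks idx 3 -> match: F0=2 F1=3 F2=3; commitIndex=3
Op 6: F0 acks idx 1 -> match: F0=2 F1=3 F2=3; commitIndex=3
Op 7: append 2 -> log_len=5
Op 8: F0 acks idx 3 -> match: F0=3 F1=3 F2=3; commitIndex=3

Answer: 3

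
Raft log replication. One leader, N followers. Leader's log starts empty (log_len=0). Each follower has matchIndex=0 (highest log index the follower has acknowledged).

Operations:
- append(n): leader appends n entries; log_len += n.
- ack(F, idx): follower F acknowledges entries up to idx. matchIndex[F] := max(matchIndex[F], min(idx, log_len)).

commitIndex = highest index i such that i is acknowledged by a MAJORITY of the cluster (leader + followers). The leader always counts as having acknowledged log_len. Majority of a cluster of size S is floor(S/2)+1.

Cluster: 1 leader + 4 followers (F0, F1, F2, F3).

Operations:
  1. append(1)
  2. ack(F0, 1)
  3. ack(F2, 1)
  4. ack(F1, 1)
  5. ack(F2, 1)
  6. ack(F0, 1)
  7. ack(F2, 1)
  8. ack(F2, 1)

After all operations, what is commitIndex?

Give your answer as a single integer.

Answer: 1

Derivation:
Op 1: append 1 -> log_len=1
Op 2: F0 acks idx 1 -> match: F0=1 F1=0 F2=0 F3=0; commitIndex=0
Op 3: F2 acks idx 1 -> match: F0=1 F1=0 F2=1 F3=0; commitIndex=1
Op 4: F1 acks idx 1 -> match: F0=1 F1=1 F2=1 F3=0; commitIndex=1
Op 5: F2 acks idx 1 -> match: F0=1 F1=1 F2=1 F3=0; commitIndex=1
Op 6: F0 acks idx 1 -> match: F0=1 F1=1 F2=1 F3=0; commitIndex=1
Op 7: F2 acks idx 1 -> match: F0=1 F1=1 F2=1 F3=0; commitIndex=1
Op 8: F2 acks idx 1 -> match: F0=1 F1=1 F2=1 F3=0; commitIndex=1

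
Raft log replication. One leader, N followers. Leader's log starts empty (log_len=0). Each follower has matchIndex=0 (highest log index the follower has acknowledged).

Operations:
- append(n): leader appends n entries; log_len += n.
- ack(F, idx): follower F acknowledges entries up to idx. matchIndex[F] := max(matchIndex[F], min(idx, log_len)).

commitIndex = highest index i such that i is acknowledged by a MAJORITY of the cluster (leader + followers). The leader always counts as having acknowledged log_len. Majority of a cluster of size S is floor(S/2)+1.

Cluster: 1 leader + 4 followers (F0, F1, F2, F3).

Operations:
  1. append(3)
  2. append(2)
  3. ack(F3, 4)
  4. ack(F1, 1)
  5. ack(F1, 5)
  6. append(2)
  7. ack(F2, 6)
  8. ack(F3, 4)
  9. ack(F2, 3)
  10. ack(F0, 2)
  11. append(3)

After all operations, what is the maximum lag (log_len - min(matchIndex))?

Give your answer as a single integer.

Op 1: append 3 -> log_len=3
Op 2: append 2 -> log_len=5
Op 3: F3 acks idx 4 -> match: F0=0 F1=0 F2=0 F3=4; commitIndex=0
Op 4: F1 acks idx 1 -> match: F0=0 F1=1 F2=0 F3=4; commitIndex=1
Op 5: F1 acks idx 5 -> match: F0=0 F1=5 F2=0 F3=4; commitIndex=4
Op 6: append 2 -> log_len=7
Op 7: F2 acks idx 6 -> match: F0=0 F1=5 F2=6 F3=4; commitIndex=5
Op 8: F3 acks idx 4 -> match: F0=0 F1=5 F2=6 F3=4; commitIndex=5
Op 9: F2 acks idx 3 -> match: F0=0 F1=5 F2=6 F3=4; commitIndex=5
Op 10: F0 acks idx 2 -> match: F0=2 F1=5 F2=6 F3=4; commitIndex=5
Op 11: append 3 -> log_len=10

Answer: 8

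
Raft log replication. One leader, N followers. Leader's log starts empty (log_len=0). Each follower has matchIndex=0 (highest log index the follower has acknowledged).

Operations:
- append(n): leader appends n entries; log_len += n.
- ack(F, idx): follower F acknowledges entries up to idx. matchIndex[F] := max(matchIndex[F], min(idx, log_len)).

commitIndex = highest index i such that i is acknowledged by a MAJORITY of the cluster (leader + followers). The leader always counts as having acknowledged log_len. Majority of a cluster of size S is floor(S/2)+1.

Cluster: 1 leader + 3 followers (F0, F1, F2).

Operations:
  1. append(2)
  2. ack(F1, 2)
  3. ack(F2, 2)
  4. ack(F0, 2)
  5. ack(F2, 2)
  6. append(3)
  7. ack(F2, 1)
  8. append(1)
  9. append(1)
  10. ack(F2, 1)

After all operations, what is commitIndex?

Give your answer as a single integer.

Op 1: append 2 -> log_len=2
Op 2: F1 acks idx 2 -> match: F0=0 F1=2 F2=0; commitIndex=0
Op 3: F2 acks idx 2 -> match: F0=0 F1=2 F2=2; commitIndex=2
Op 4: F0 acks idx 2 -> match: F0=2 F1=2 F2=2; commitIndex=2
Op 5: F2 acks idx 2 -> match: F0=2 F1=2 F2=2; commitIndex=2
Op 6: append 3 -> log_len=5
Op 7: F2 acks idx 1 -> match: F0=2 F1=2 F2=2; commitIndex=2
Op 8: append 1 -> log_len=6
Op 9: append 1 -> log_len=7
Op 10: F2 acks idx 1 -> match: F0=2 F1=2 F2=2; commitIndex=2

Answer: 2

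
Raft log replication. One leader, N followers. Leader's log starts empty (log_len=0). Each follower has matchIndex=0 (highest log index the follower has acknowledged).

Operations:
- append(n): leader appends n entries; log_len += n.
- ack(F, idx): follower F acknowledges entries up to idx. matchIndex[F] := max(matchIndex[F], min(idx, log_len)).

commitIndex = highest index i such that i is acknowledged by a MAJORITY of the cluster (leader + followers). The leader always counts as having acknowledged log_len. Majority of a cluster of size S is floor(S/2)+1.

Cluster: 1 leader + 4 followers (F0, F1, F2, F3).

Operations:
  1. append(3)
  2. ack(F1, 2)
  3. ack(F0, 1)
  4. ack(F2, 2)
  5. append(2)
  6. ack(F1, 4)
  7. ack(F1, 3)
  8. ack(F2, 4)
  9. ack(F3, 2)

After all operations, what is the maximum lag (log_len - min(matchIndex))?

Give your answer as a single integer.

Answer: 4

Derivation:
Op 1: append 3 -> log_len=3
Op 2: F1 acks idx 2 -> match: F0=0 F1=2 F2=0 F3=0; commitIndex=0
Op 3: F0 acks idx 1 -> match: F0=1 F1=2 F2=0 F3=0; commitIndex=1
Op 4: F2 acks idx 2 -> match: F0=1 F1=2 F2=2 F3=0; commitIndex=2
Op 5: append 2 -> log_len=5
Op 6: F1 acks idx 4 -> match: F0=1 F1=4 F2=2 F3=0; commitIndex=2
Op 7: F1 acks idx 3 -> match: F0=1 F1=4 F2=2 F3=0; commitIndex=2
Op 8: F2 acks idx 4 -> match: F0=1 F1=4 F2=4 F3=0; commitIndex=4
Op 9: F3 acks idx 2 -> match: F0=1 F1=4 F2=4 F3=2; commitIndex=4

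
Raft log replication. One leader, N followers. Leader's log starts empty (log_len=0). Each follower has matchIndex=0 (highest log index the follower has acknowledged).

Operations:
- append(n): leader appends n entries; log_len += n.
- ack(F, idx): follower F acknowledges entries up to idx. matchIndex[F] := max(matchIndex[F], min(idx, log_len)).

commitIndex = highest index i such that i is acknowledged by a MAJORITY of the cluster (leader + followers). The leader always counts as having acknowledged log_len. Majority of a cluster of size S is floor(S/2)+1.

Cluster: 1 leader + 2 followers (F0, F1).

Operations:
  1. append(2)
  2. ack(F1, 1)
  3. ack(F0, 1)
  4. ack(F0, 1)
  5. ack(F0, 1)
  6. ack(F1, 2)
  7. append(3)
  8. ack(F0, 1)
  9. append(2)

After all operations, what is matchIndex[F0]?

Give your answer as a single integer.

Answer: 1

Derivation:
Op 1: append 2 -> log_len=2
Op 2: F1 acks idx 1 -> match: F0=0 F1=1; commitIndex=1
Op 3: F0 acks idx 1 -> match: F0=1 F1=1; commitIndex=1
Op 4: F0 acks idx 1 -> match: F0=1 F1=1; commitIndex=1
Op 5: F0 acks idx 1 -> match: F0=1 F1=1; commitIndex=1
Op 6: F1 acks idx 2 -> match: F0=1 F1=2; commitIndex=2
Op 7: append 3 -> log_len=5
Op 8: F0 acks idx 1 -> match: F0=1 F1=2; commitIndex=2
Op 9: append 2 -> log_len=7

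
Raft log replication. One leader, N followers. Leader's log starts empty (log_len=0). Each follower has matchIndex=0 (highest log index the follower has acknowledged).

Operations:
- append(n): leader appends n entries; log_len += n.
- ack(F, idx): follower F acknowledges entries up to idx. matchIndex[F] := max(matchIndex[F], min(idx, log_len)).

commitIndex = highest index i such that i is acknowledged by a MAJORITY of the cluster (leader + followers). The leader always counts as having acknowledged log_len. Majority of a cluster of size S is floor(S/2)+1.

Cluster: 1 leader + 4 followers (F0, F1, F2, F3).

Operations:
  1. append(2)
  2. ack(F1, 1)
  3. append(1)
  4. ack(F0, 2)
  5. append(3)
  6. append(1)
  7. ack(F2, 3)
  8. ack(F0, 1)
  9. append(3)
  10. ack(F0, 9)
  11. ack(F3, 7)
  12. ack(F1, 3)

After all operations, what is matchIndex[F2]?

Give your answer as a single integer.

Op 1: append 2 -> log_len=2
Op 2: F1 acks idx 1 -> match: F0=0 F1=1 F2=0 F3=0; commitIndex=0
Op 3: append 1 -> log_len=3
Op 4: F0 acks idx 2 -> match: F0=2 F1=1 F2=0 F3=0; commitIndex=1
Op 5: append 3 -> log_len=6
Op 6: append 1 -> log_len=7
Op 7: F2 acks idx 3 -> match: F0=2 F1=1 F2=3 F3=0; commitIndex=2
Op 8: F0 acks idx 1 -> match: F0=2 F1=1 F2=3 F3=0; commitIndex=2
Op 9: append 3 -> log_len=10
Op 10: F0 acks idx 9 -> match: F0=9 F1=1 F2=3 F3=0; commitIndex=3
Op 11: F3 acks idx 7 -> match: F0=9 F1=1 F2=3 F3=7; commitIndex=7
Op 12: F1 acks idx 3 -> match: F0=9 F1=3 F2=3 F3=7; commitIndex=7

Answer: 3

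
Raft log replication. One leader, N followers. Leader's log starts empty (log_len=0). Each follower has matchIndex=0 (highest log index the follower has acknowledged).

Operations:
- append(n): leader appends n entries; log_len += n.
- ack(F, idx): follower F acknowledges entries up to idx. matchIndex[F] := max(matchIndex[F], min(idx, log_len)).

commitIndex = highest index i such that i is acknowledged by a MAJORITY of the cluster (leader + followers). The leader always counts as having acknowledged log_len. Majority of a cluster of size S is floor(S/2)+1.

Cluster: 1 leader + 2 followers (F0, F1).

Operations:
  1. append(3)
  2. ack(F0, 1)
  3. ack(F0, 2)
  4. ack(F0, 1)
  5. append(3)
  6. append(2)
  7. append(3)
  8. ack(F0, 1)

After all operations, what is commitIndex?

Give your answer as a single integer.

Op 1: append 3 -> log_len=3
Op 2: F0 acks idx 1 -> match: F0=1 F1=0; commitIndex=1
Op 3: F0 acks idx 2 -> match: F0=2 F1=0; commitIndex=2
Op 4: F0 acks idx 1 -> match: F0=2 F1=0; commitIndex=2
Op 5: append 3 -> log_len=6
Op 6: append 2 -> log_len=8
Op 7: append 3 -> log_len=11
Op 8: F0 acks idx 1 -> match: F0=2 F1=0; commitIndex=2

Answer: 2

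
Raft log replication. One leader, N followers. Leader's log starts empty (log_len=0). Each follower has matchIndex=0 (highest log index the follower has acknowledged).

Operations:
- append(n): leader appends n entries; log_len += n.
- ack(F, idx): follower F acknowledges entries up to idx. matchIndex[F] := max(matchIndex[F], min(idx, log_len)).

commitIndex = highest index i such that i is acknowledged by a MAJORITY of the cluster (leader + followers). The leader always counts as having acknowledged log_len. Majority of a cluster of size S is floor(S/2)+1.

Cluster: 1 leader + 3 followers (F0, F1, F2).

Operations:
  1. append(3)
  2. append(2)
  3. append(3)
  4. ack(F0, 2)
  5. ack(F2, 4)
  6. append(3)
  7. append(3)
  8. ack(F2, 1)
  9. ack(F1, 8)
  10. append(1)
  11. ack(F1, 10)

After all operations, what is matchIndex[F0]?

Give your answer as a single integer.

Op 1: append 3 -> log_len=3
Op 2: append 2 -> log_len=5
Op 3: append 3 -> log_len=8
Op 4: F0 acks idx 2 -> match: F0=2 F1=0 F2=0; commitIndex=0
Op 5: F2 acks idx 4 -> match: F0=2 F1=0 F2=4; commitIndex=2
Op 6: append 3 -> log_len=11
Op 7: append 3 -> log_len=14
Op 8: F2 acks idx 1 -> match: F0=2 F1=0 F2=4; commitIndex=2
Op 9: F1 acks idx 8 -> match: F0=2 F1=8 F2=4; commitIndex=4
Op 10: append 1 -> log_len=15
Op 11: F1 acks idx 10 -> match: F0=2 F1=10 F2=4; commitIndex=4

Answer: 2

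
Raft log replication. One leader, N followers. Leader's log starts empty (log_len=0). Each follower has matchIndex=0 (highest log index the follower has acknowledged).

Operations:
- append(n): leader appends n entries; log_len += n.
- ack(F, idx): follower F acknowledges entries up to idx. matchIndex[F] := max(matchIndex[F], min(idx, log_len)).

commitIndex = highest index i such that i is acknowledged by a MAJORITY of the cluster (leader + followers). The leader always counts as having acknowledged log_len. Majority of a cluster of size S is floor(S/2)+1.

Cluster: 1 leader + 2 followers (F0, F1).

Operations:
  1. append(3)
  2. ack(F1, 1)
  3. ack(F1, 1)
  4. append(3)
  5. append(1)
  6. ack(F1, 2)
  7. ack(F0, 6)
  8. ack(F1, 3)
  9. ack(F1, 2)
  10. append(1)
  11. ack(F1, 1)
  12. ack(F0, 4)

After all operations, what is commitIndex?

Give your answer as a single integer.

Answer: 6

Derivation:
Op 1: append 3 -> log_len=3
Op 2: F1 acks idx 1 -> match: F0=0 F1=1; commitIndex=1
Op 3: F1 acks idx 1 -> match: F0=0 F1=1; commitIndex=1
Op 4: append 3 -> log_len=6
Op 5: append 1 -> log_len=7
Op 6: F1 acks idx 2 -> match: F0=0 F1=2; commitIndex=2
Op 7: F0 acks idx 6 -> match: F0=6 F1=2; commitIndex=6
Op 8: F1 acks idx 3 -> match: F0=6 F1=3; commitIndex=6
Op 9: F1 acks idx 2 -> match: F0=6 F1=3; commitIndex=6
Op 10: append 1 -> log_len=8
Op 11: F1 acks idx 1 -> match: F0=6 F1=3; commitIndex=6
Op 12: F0 acks idx 4 -> match: F0=6 F1=3; commitIndex=6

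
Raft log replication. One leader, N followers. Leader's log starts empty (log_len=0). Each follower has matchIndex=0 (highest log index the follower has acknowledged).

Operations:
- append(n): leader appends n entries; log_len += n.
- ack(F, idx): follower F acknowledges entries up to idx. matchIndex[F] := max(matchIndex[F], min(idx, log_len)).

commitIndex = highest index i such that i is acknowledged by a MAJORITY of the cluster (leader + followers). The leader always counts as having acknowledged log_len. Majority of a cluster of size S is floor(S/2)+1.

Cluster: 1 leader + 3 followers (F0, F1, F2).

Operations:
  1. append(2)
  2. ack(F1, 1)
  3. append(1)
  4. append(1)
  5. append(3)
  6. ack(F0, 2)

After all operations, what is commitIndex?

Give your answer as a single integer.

Op 1: append 2 -> log_len=2
Op 2: F1 acks idx 1 -> match: F0=0 F1=1 F2=0; commitIndex=0
Op 3: append 1 -> log_len=3
Op 4: append 1 -> log_len=4
Op 5: append 3 -> log_len=7
Op 6: F0 acks idx 2 -> match: F0=2 F1=1 F2=0; commitIndex=1

Answer: 1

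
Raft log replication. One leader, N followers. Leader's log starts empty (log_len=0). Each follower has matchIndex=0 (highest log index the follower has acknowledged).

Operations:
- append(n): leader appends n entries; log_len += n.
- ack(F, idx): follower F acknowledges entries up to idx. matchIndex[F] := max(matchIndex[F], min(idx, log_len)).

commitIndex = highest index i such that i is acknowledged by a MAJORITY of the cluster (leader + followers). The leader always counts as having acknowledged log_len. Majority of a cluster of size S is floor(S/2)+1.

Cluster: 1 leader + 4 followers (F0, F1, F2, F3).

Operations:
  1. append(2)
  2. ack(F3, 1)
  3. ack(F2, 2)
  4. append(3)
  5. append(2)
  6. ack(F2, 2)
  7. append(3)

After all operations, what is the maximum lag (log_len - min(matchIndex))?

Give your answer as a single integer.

Op 1: append 2 -> log_len=2
Op 2: F3 acks idx 1 -> match: F0=0 F1=0 F2=0 F3=1; commitIndex=0
Op 3: F2 acks idx 2 -> match: F0=0 F1=0 F2=2 F3=1; commitIndex=1
Op 4: append 3 -> log_len=5
Op 5: append 2 -> log_len=7
Op 6: F2 acks idx 2 -> match: F0=0 F1=0 F2=2 F3=1; commitIndex=1
Op 7: append 3 -> log_len=10

Answer: 10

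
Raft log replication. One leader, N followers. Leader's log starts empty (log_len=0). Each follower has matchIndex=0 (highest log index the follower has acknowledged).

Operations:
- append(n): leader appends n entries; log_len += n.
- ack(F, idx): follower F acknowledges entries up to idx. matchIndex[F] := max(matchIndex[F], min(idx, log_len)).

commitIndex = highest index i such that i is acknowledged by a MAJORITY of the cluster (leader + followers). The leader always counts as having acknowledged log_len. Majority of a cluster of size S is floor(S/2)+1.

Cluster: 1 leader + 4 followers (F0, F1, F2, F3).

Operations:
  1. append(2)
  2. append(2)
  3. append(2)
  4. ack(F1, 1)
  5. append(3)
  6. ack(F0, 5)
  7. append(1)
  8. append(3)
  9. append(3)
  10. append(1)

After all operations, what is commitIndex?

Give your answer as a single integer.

Op 1: append 2 -> log_len=2
Op 2: append 2 -> log_len=4
Op 3: append 2 -> log_len=6
Op 4: F1 acks idx 1 -> match: F0=0 F1=1 F2=0 F3=0; commitIndex=0
Op 5: append 3 -> log_len=9
Op 6: F0 acks idx 5 -> match: F0=5 F1=1 F2=0 F3=0; commitIndex=1
Op 7: append 1 -> log_len=10
Op 8: append 3 -> log_len=13
Op 9: append 3 -> log_len=16
Op 10: append 1 -> log_len=17

Answer: 1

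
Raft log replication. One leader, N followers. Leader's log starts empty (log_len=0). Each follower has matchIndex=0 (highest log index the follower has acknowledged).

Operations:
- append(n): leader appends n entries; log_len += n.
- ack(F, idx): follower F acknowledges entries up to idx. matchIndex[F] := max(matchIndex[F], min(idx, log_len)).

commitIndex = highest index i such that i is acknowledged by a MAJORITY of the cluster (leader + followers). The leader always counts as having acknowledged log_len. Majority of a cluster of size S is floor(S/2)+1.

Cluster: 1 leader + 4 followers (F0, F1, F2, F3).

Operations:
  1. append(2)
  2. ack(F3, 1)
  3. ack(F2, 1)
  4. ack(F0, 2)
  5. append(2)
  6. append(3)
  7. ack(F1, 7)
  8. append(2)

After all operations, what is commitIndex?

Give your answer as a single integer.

Op 1: append 2 -> log_len=2
Op 2: F3 acks idx 1 -> match: F0=0 F1=0 F2=0 F3=1; commitIndex=0
Op 3: F2 acks idx 1 -> match: F0=0 F1=0 F2=1 F3=1; commitIndex=1
Op 4: F0 acks idx 2 -> match: F0=2 F1=0 F2=1 F3=1; commitIndex=1
Op 5: append 2 -> log_len=4
Op 6: append 3 -> log_len=7
Op 7: F1 acks idx 7 -> match: F0=2 F1=7 F2=1 F3=1; commitIndex=2
Op 8: append 2 -> log_len=9

Answer: 2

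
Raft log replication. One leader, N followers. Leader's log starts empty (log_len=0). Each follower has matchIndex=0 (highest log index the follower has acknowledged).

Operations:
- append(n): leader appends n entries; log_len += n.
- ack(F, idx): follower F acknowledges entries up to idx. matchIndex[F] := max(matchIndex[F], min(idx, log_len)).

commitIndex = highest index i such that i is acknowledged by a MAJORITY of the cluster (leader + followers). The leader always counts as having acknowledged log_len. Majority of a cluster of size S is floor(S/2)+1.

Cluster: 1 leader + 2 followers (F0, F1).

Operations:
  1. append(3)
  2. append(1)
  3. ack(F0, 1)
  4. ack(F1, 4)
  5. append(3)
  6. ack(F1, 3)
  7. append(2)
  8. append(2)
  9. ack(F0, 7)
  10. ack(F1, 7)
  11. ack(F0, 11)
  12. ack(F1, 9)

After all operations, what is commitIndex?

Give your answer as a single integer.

Answer: 11

Derivation:
Op 1: append 3 -> log_len=3
Op 2: append 1 -> log_len=4
Op 3: F0 acks idx 1 -> match: F0=1 F1=0; commitIndex=1
Op 4: F1 acks idx 4 -> match: F0=1 F1=4; commitIndex=4
Op 5: append 3 -> log_len=7
Op 6: F1 acks idx 3 -> match: F0=1 F1=4; commitIndex=4
Op 7: append 2 -> log_len=9
Op 8: append 2 -> log_len=11
Op 9: F0 acks idx 7 -> match: F0=7 F1=4; commitIndex=7
Op 10: F1 acks idx 7 -> match: F0=7 F1=7; commitIndex=7
Op 11: F0 acks idx 11 -> match: F0=11 F1=7; commitIndex=11
Op 12: F1 acks idx 9 -> match: F0=11 F1=9; commitIndex=11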